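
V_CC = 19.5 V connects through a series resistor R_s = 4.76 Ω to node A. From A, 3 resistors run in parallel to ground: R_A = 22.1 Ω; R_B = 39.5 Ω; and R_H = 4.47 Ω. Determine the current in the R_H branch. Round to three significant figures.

I ≈ 1.82 A

Equivalent of the parallel group: R_p = 3.398 Ω.
V_A = 19.5 × 3.398/8.158 = 8.122 V.
I(R_H) = V_A / R_H = 8.122/4.47 = 1.817 A.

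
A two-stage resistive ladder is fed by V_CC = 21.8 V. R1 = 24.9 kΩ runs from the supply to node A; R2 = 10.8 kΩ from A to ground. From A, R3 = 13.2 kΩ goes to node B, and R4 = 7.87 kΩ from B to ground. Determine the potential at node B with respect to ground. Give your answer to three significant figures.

V_B ≈ 1.81 V

Looking into the second stage from A: R3 + R4 = 21.07 kΩ appears in parallel with R2.
R2 ‖ (R3+R4) = 7.140 kΩ.
So V_A = 21.8 × 0.2228 = 4.858 V.
V_B = V_A × 0.3735 = 1.815 V.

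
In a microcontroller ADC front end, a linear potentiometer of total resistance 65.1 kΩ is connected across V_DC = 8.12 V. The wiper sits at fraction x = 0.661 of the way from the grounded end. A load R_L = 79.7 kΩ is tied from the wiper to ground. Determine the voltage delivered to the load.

V_out ≈ 4.54 V

Split the track: R_lower = x·R_p = 43.03 kΩ, R_upper = (1−x)·R_p = 22.07 kΩ.
Lower segment in parallel with the load: 43.03 ‖ 79.7 = 27.94 kΩ.
Loaded-divider output: V_out = 8.12 × 0.5587 = 4.537 V.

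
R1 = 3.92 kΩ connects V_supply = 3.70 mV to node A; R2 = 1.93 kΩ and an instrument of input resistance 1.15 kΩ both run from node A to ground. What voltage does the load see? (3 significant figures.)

V_out ≈ 0.575 mV

The load sits in parallel with R2, giving an effective lower resistance R2' = R2·R_L/(R2+R_L) = 0.7206 kΩ.
Voltage divider with the loaded lower leg: V_out = 3.70 × 0.7206/(3.92 + 0.7206) = 3.70 × 0.1553 = 0.5746 mV.
(Unloaded it would be 1.22 mV; the load pulls it down.)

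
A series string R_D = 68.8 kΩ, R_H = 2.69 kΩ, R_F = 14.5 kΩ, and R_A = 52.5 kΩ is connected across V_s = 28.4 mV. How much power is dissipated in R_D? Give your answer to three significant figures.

P ≈ 2.89 nW

ΣR = 138.5 kΩ → I = 28.4/138.5 = 0.2051 µA.
V(R_D) = I·R = 14.11 mV; P = V·I = 14.11 × 0.2051 = 2.893 nW.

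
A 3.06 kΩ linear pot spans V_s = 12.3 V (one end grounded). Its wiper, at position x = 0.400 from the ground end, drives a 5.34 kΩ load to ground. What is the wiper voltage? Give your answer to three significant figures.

V_out ≈ 4.33 V

Split the track: R_lower = x·R_p = 1.224 kΩ, R_upper = (1−x)·R_p = 1.836 kΩ.
Lower segment in parallel with the load: 1.224 ‖ 5.34 = 0.9958 kΩ.
Loaded-divider output: V_out = 12.3 × 0.3516 = 4.325 V.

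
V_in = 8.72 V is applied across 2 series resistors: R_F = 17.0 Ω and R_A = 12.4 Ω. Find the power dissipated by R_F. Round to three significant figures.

P ≈ 1.50 W

ΣR = 29.40 Ω → I = 8.72/29.40 = 0.2966 A.
P(R_F) = I²·R_F = (0.2966)² × 17.0 = 1.496 W.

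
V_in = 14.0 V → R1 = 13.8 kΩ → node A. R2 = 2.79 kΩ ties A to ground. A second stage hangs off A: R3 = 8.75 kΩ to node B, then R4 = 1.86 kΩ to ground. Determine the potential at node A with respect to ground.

Node A sees R2 in parallel with the series input of stage 2, R3 + R4 = 10.61 kΩ.
Effective lower resistance at A: R2 ‖ 10.61 = 2.209 kΩ.
So V_A = 14.0 × 0.1380 = 1.932 V.

V_A ≈ 1.93 V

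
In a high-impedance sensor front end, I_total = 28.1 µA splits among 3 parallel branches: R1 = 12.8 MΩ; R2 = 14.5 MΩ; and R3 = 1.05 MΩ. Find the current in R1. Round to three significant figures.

I ≈ 2.00 µA

Conductances: ΣG = 1/12.8 + 1/14.5 + 1/1.05 = 1.099 (1/MΩ).
By the current-divider rule, I = I_total · G_k/ΣG = 28.1 × 0.07106 = 1.997 µA.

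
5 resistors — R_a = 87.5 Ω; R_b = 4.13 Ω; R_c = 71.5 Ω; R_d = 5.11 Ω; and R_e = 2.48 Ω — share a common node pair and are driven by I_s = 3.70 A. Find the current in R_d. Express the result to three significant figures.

Total conductance ΣG = 1/87.5 + 1/4.13 + 1/71.5 + 1/5.11 + 1/2.48 = 0.8665 (units of 1/Ω).
By the current-divider rule, I = I_s · G_k/ΣG = 3.70 × 0.2259 = 0.8357 A.

I ≈ 0.836 A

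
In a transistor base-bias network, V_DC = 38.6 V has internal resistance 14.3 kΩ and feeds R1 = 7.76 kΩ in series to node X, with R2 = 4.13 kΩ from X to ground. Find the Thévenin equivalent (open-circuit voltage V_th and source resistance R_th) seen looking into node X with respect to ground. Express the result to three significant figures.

R1' = 14.3 + 7.76 = 22.06 kΩ (source resistance + R1).
V_th is the unloaded tap voltage: V_DC · R2/(R1'+R2) = 38.6 × 0.1577 = 6.087 V.
Zeroing V_DC shorts the top of R1' to ground, so R_th = R1' ‖ R2 = 3.479 kΩ.

V_th ≈ 6.09 V, R_th ≈ 3.48 kΩ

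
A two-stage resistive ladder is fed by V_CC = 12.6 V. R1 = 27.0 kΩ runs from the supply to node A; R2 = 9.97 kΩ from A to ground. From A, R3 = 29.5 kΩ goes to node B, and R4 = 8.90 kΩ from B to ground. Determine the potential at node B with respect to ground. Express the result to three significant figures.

V_B ≈ 0.662 V

The second stage (R3 + R4 = 38.40 kΩ) loads node A in parallel with R2.
Effective lower resistance at A: R2 ‖ 38.40 = 7.915 kΩ.
V_A = 12.6 × 7.915/(27.0 + 7.915) = 2.856 V.
Stage 2 is unloaded, so V_B = V_A · R4/(R3+R4) = 2.856 × 8.90/38.40 = 0.6620 V.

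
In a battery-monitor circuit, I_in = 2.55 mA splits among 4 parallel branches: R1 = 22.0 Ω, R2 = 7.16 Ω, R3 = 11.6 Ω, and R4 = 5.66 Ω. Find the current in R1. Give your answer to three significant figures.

ΣG = 1/22.0 + 1/7.16 + 1/11.6 + 1/5.66 = 0.4480.
R1 takes the fraction G_k/ΣG = 0.04545/0.4480 = 0.1015, so I = 2.55 × 0.1015 = 0.2587 mA.

I ≈ 0.259 mA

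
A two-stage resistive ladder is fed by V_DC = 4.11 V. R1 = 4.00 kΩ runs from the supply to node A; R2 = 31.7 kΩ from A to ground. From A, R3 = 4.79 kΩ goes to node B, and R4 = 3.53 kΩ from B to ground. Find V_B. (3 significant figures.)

V_B ≈ 1.09 V

The second stage (R3 + R4 = 8.320 kΩ) loads node A in parallel with R2.
Effective lower resistance at A: R2 ‖ 8.320 = 6.590 kΩ.
So V_A = 4.11 × 0.6223 = 2.558 V.
Then the unloaded second divider: V_B = V_A × R4/(R3+R4) = 2.558 × 0.4243 = 1.085 V.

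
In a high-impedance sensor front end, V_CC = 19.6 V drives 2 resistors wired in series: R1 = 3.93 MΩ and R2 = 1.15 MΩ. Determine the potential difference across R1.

ΣR = 3.93 + 1.15 = 5.080 MΩ.
Voltage divider: V = V_CC · (3.930 / 5.080) = 19.6 × 0.7736 = 15.16 V.

V ≈ 15.2 V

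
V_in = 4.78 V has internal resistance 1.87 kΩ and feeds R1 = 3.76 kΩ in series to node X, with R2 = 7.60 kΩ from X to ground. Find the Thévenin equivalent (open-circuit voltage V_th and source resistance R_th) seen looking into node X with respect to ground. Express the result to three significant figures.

V_th ≈ 2.75 V, R_th ≈ 3.23 kΩ

R1' = 1.87 + 3.76 = 5.630 kΩ (source resistance + R1).
V_th is the unloaded tap voltage: V_in · R2/(R1'+R2) = 4.78 × 0.5745 = 2.746 V.
With V_in suppressed (replaced by a short), R_th = R1' ‖ R2 = (5.630 × 7.60)/(5.630 + 7.60) = 3.234 kΩ.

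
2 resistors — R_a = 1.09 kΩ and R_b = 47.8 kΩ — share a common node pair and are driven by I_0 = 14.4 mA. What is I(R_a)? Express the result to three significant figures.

I ≈ 14.1 mA

With just two branches, the current splits inversely with resistance.
I(R_a) = 14.4 × 47.8/(1.09 + 47.8) = 14.4 × 0.9777 = 14.08 mA.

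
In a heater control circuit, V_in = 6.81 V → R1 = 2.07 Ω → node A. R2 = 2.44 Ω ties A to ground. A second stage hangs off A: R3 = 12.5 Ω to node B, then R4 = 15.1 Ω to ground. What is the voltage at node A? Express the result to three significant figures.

Node A sees R2 in parallel with the series input of stage 2, R3 + R4 = 27.60 Ω.
Effective lower resistance at A: R2 ‖ 27.60 = 2.242 Ω.
So V_A = 6.81 × 0.5199 = 3.541 V.

V_A ≈ 3.54 V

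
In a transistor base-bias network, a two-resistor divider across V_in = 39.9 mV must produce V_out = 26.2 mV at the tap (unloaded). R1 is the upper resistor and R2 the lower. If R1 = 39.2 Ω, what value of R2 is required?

R2 ≈ 75.0 Ω

The divider ratio is R2/(R1+R2) = 26.2/39.9 = 0.6566.
Rearranging, R2 = R1·k/(1−k) = 39.2 × 1.912 = 74.97 Ω.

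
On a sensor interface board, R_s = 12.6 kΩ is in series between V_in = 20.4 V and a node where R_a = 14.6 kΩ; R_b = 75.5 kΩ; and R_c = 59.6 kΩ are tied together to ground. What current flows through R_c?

I ≈ 0.153 mA

Parallel bank: R_p = 1/(1/14.6 + 1/75.5 + 1/59.6) = 10.15 kΩ.
V_A = 20.4 × 10.15/22.75 = 9.102 V.
I(R_c) = V_A / R_c = 9.102/59.6 = 0.1527 mA.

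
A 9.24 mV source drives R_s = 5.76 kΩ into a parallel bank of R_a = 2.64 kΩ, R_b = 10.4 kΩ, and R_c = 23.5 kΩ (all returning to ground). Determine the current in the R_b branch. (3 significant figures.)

I ≈ 0.223 µA

Parallel bank: R_p = 1/(1/2.64 + 1/10.4 + 1/23.5) = 1.932 kΩ.
V_A = 9.24 × 1.932/7.692 = 2.321 mV.
I(R_b) = V_A / R_b = 2.321/10.4 = 0.2232 µA.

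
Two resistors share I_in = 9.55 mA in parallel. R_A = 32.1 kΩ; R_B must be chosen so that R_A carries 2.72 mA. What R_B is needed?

Two-branch current divider: I_A = I_in · R_B/(R_A + R_B).
2.72/9.55 = R_B/(R_A + R_B) → R_B = R_A · (0.2848)/(1 − 0.2848) = 32.1 × 0.3982 = 12.78 kΩ.

R_B ≈ 12.8 kΩ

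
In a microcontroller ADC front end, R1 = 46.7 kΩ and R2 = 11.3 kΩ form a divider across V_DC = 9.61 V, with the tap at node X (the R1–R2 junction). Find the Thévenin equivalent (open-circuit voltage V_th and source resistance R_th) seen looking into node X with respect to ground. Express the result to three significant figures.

V_th ≈ 1.87 V, R_th ≈ 9.10 kΩ

With X open, the divider is unloaded: V_th = 9.61 × 11.3/58.00 = 1.872 V.
Zeroing V_DC shorts the top of R1 to ground, so R_th = R1 ‖ R2 = 9.098 kΩ.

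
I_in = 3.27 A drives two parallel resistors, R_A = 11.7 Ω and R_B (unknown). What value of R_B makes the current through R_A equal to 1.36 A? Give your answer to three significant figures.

Two-branch current divider: I_A = I_in · R_B/(R_A + R_B).
1.36/3.27 = R_B/(R_A + R_B) → R_B = R_A · (0.4159)/(1 − 0.4159) = 11.7 × 0.7120 = 8.331 Ω.

R_B ≈ 8.33 Ω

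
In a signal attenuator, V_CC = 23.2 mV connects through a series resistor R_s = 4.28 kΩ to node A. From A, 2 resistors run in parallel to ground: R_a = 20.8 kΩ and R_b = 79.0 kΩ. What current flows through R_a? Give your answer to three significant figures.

Combine the parallel branches: R_p = (1/20.8 + 1/79.0)⁻¹ = 16.46 kΩ.
V_A = 23.2 × 16.46/20.74 = 18.41 mV.
I(R_a) = V_A / R_a = 18.41/20.8 = 0.8853 µA.

I ≈ 0.885 µA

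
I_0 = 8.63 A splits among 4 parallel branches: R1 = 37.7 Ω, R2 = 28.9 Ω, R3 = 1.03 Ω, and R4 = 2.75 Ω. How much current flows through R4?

ΣG = 1/37.7 + 1/28.9 + 1/1.03 + 1/2.75 = 1.396.
Current divider: I(R4) = I_0 · G_k/ΣG = 8.63 × (0.3636/1.396) = 8.63 × 0.2606 = 2.249 A.

I ≈ 2.25 A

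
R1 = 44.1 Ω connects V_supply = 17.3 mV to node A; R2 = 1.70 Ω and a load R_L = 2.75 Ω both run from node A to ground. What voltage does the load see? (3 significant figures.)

V_out ≈ 0.403 mV

First combine the lower leg with the load: R2 ‖ R_L = 1.051 Ω.
Voltage divider with the loaded lower leg: V_out = 17.3 × 1.051/(44.1 + 1.051) = 17.3 × 0.02327 = 0.4025 mV.
(Unloaded it would be 0.642 mV; the load pulls it down.)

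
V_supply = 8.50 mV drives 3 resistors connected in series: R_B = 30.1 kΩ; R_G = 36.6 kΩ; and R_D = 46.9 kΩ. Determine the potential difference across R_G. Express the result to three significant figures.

ΣR = 30.1 + 36.6 + 46.9 = 113.6 kΩ.
V = V_supply · R/ΣR = 8.50 × 0.3222 = 2.739 mV.

V ≈ 2.74 mV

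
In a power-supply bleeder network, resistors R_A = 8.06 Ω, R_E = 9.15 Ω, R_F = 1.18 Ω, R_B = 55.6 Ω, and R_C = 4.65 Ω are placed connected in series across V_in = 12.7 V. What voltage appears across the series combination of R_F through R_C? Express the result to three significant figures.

V ≈ 9.92 V

Total series resistance ΣR = 8.06 + 9.15 + 1.18 + 55.6 + 4.65 = 78.64 Ω.
R_{R_F..R_C} = 1.18 + 55.6 + 4.65 = 61.43 Ω.
V = V_in · R/ΣR = 12.7 × 0.7812 = 9.921 V.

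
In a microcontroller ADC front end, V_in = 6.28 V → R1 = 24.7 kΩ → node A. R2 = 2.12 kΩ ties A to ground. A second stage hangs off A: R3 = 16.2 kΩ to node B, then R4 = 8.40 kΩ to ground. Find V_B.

V_B ≈ 0.157 V

Looking into the second stage from A: R3 + R4 = 24.60 kΩ appears in parallel with R2.
Effective lower resistance at A: R2 ‖ 24.60 = 1.952 kΩ.
V_A = 6.28 × 1.952/(24.7 + 1.952) = 0.4599 V.
Then the unloaded second divider: V_B = V_A × R4/(R3+R4) = 0.4599 × 0.3415 = 0.1570 V.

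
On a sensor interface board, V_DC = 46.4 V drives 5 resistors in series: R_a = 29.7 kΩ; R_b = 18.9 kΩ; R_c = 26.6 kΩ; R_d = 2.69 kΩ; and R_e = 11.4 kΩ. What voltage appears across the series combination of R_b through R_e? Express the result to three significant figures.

Series total: ΣR = 29.7 + 18.9 + 26.6 + 2.69 + 11.4 = 89.29 kΩ.
R_{R_b..R_e} = 18.9 + 26.6 + 2.69 + 11.4 = 59.59 kΩ.
V = V_DC · R/ΣR = 46.4 × 0.6674 = 30.97 V.

V ≈ 31.0 V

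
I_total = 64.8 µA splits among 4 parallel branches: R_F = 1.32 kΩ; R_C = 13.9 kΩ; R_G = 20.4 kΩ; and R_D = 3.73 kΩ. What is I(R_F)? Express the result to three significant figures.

Total conductance ΣG = 1/1.32 + 1/13.9 + 1/20.4 + 1/3.73 = 1.147 (units of 1/kΩ).
Current divider: I(R_F) = I_total · G_k/ΣG = 64.8 × (0.7576/1.147) = 64.8 × 0.6607 = 42.81 µA.

I ≈ 42.8 µA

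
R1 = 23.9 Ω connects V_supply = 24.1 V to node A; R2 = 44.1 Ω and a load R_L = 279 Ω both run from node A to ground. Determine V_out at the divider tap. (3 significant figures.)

The load sits in parallel with R2, giving an effective lower resistance R2' = R2·R_L/(R2+R_L) = 38.08 Ω.
Voltage divider with the loaded lower leg: V_out = 24.1 × 38.08/(23.9 + 38.08) = 24.1 × 0.6144 = 14.81 V.

V_out ≈ 14.8 V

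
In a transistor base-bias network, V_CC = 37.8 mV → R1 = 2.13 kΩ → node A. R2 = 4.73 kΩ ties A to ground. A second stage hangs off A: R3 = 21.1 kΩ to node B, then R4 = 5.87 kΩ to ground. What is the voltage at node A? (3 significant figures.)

V_A ≈ 24.7 mV

Looking into the second stage from A: R3 + R4 = 26.97 kΩ appears in parallel with R2.
R2 ‖ (R3+R4) = 4.024 kΩ.
First divider: V_A = V_CC · 4.024/(2.13 + 4.024) = 24.72 mV.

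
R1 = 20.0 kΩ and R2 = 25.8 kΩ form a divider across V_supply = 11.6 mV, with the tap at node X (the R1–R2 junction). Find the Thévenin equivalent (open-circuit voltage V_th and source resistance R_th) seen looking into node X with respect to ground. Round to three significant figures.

Open-circuit (no load on X): V_th = V_supply · R2/(R1 + R2) = 11.6 × 25.8/(20.00 + 25.8) = 6.534 mV.
Zeroing V_supply shorts the top of R1 to ground, so R_th = R1 ‖ R2 = 11.27 kΩ.

V_th ≈ 6.53 mV, R_th ≈ 11.3 kΩ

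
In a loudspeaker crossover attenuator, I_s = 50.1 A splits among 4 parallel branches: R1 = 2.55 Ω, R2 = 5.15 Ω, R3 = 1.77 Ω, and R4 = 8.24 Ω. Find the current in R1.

ΣG = 1/2.55 + 1/5.15 + 1/1.77 + 1/8.24 = 1.273.
R1 takes the fraction G_k/ΣG = 0.3922/1.273 = 0.3081, so I = 50.1 × 0.3081 = 15.44 A.

I ≈ 15.4 A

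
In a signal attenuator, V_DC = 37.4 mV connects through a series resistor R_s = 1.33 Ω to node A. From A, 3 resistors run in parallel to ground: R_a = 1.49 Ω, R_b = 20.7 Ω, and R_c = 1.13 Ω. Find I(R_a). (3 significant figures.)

I ≈ 8.01 mA

Equivalent of the parallel group: R_p = 0.6233 Ω.
Node voltage V_A = V_DC · R_p/(R_s + R_p) = 37.4 × 0.3191 = 11.93 mV.
I(R_a) = V_A / R_a = 11.93/1.49 = 8.010 mA.
(Check via current divider: I_total = 19.15 mA; share G_k/ΣG = 0.4183 → same result.)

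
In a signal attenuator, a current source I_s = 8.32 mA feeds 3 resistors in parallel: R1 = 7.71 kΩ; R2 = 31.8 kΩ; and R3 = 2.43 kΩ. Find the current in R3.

ΣG = 1/7.71 + 1/31.8 + 1/2.43 = 0.5727.
By the current-divider rule, I = I_s · G_k/ΣG = 8.32 × 0.7186 = 5.979 mA.

I ≈ 5.98 mA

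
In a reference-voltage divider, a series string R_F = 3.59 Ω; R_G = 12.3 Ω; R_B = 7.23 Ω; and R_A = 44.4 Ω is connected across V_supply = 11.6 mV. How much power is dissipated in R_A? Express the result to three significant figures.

P ≈ 1.31 µW

The common current is I = 11.6/67.52 = 0.1718 mA.
P(R_A) = I²·R_A = (0.1718)² × 44.4 = 1.310 µW.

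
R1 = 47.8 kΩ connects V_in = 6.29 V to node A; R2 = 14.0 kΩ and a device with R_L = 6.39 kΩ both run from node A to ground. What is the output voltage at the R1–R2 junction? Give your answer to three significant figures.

The load sits in parallel with R2, giving an effective lower resistance R2' = R2·R_L/(R2+R_L) = 4.387 kΩ.
Now apply the divider: V_out = 6.29 × 0.08407 = 0.5288 V.

V_out ≈ 0.529 V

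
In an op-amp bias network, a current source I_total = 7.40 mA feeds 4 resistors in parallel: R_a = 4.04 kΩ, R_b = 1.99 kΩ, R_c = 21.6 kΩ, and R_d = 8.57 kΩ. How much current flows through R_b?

Conductances: ΣG = 1/4.04 + 1/1.99 + 1/21.6 + 1/8.57 = 0.9130 (1/kΩ).
Current divider: I(R_b) = I_total · G_k/ΣG = 7.40 × (0.5025/0.9130) = 7.40 × 0.5504 = 4.073 mA.

I ≈ 4.07 mA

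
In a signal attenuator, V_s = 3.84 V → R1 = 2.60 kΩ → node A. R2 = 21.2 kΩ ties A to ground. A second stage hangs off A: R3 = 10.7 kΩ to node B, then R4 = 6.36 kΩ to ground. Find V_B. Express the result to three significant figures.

V_B ≈ 1.12 V

Looking into the second stage from A: R3 + R4 = 17.06 kΩ appears in parallel with R2.
R2 ‖ (R3+R4) = 9.453 kΩ.
First divider: V_A = V_s · 9.453/(2.60 + 9.453) = 3.012 V.
Then the unloaded second divider: V_B = V_A × R4/(R3+R4) = 3.012 × 0.3728 = 1.123 V.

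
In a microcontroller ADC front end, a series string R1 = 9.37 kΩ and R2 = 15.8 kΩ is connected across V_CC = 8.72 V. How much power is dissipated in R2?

P ≈ 1.90 mW

The common current is I = 8.72/25.17 = 0.3464 mA.
P(R2) = I²·R2 = (0.3464)² × 15.8 = 1.896 mW.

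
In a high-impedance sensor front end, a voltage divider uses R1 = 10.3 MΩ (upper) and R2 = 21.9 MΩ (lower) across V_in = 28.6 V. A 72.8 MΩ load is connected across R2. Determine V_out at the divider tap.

V_out ≈ 17.7 V

First combine the lower leg with the load: R2 ‖ R_L = 16.84 MΩ.
Then V_out = V_in · R2'/(R1 + R2') = 28.6 × 16.84/27.14 = 17.74 V.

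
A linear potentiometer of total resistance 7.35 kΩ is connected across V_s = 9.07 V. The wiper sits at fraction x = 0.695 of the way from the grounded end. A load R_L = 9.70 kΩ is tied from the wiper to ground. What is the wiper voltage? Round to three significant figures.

V_out ≈ 5.43 V

Split the track: R_lower = x·R_p = 5.108 kΩ, R_upper = (1−x)·R_p = 2.242 kΩ.
(x·R_p) ‖ R_L = 3.346 kΩ.
Then V_out = V_s · 3.346/(2.242 + 3.346) = 5.431 V.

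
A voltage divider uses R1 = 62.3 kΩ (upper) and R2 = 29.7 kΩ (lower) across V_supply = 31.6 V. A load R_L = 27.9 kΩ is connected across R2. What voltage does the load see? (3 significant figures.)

V_out ≈ 5.93 V

The load sits in parallel with R2, giving an effective lower resistance R2' = R2·R_L/(R2+R_L) = 14.39 kΩ.
Voltage divider with the loaded lower leg: V_out = 31.6 × 14.39/(62.3 + 14.39) = 31.6 × 0.1876 = 5.928 V.
(Unloaded it would be 10.2 V; the load pulls it down.)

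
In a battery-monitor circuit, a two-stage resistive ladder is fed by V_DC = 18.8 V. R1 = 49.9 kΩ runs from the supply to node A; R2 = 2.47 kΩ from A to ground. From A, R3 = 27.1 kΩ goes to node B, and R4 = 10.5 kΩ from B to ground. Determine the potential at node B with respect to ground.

The second stage (R3 + R4 = 37.60 kΩ) loads node A in parallel with R2.
R2 ‖ (R3+R4) = 2.318 kΩ.
So V_A = 18.8 × 0.04439 = 0.8345 V.
Then the unloaded second divider: V_B = V_A × R4/(R3+R4) = 0.8345 × 0.2793 = 0.2330 V.

V_B ≈ 0.233 V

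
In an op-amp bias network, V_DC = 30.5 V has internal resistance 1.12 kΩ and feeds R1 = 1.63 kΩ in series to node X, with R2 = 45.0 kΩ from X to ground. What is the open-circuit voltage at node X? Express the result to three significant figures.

V_th ≈ 28.7 V

R1' = 1.12 + 1.63 = 2.750 kΩ (source resistance + R1).
With X open, the divider is unloaded: V_th = 30.5 × 45.0/47.75 = 28.74 V.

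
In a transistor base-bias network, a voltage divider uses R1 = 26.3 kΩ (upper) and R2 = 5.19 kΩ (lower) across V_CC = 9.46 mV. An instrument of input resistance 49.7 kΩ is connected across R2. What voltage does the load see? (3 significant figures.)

V_out ≈ 1.43 mV

The load sits in parallel with R2, giving an effective lower resistance R2' = R2·R_L/(R2+R_L) = 4.699 kΩ.
Now apply the divider: V_out = 9.46 × 0.1516 = 1.434 mV.
(Unloaded it would be 1.56 mV; the load pulls it down.)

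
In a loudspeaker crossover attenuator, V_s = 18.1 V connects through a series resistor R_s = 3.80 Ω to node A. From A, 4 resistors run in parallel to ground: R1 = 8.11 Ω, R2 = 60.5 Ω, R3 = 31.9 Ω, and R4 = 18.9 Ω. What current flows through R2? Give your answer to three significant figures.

I ≈ 0.162 A

Combine the parallel branches: R_p = (1/8.11 + 1/60.5 + 1/31.9 + 1/18.9)⁻¹ = 4.462 Ω.
V_A by voltage divider: V_A = 18.1 × 4.462/(3.80 + 4.462) = 9.776 V.
Branch current I = V_A/R2 = 9.776/60.5 = 0.1616 A.
(Equivalently: I_total = 2.191 A, then current-divider fraction G_k/ΣG = 0.07376.)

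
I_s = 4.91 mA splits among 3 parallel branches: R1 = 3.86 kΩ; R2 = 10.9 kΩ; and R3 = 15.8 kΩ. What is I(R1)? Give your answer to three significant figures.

Total conductance ΣG = 1/3.86 + 1/10.9 + 1/15.8 = 0.4141 (units of 1/kΩ).
Current divider: I(R1) = I_s · G_k/ΣG = 4.91 × (0.2591/0.4141) = 4.91 × 0.6256 = 3.072 mA.

I ≈ 3.07 mA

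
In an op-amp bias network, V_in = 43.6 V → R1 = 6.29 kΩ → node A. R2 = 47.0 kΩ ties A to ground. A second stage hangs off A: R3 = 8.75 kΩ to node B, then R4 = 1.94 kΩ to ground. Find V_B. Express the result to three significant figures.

V_B ≈ 4.59 V

The second stage (R3 + R4 = 10.69 kΩ) loads node A in parallel with R2.
Effective lower resistance at A: R2 ‖ 10.69 = 8.709 kΩ.
V_A = 43.6 × 8.709/(6.29 + 8.709) = 25.32 V.
V_B = V_A × 0.1815 = 4.594 V.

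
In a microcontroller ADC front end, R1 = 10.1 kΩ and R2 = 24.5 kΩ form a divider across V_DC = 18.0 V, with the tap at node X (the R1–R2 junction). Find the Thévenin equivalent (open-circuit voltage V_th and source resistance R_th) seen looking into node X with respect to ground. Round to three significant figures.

V_th ≈ 12.7 V, R_th ≈ 7.15 kΩ

Open-circuit (no load on X): V_th = V_DC · R2/(R1 + R2) = 18.0 × 24.5/(10.10 + 24.5) = 12.75 V.
Zeroing V_DC shorts the top of R1 to ground, so R_th = R1 ‖ R2 = 7.152 kΩ.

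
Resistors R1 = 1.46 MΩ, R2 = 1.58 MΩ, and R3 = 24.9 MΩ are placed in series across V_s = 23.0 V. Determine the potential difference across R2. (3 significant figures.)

V ≈ 1.30 V

Series total: ΣR = 1.46 + 1.58 + 24.9 = 27.94 MΩ.
Voltage divider: V = V_s · (1.580 / 27.94) = 23.0 × 0.05655 = 1.301 V.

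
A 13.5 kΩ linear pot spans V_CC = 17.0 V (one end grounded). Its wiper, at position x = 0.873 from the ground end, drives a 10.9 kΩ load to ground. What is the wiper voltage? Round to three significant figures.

V_out ≈ 13.0 V

Split the track: R_lower = x·R_p = 11.79 kΩ, R_upper = (1−x)·R_p = 1.715 kΩ.
R_L loads the lower segment: effective lower R = 5.663 kΩ.
Then V_out = V_CC · 5.663/(1.715 + 5.663) = 13.05 V.
(Unloaded: V_out = x·V_CC = 14.8 V.)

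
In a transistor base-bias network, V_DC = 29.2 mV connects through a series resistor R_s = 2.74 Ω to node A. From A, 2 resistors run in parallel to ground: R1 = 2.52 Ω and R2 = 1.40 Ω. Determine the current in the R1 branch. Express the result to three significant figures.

Parallel bank: R_p = 1/(1/2.52 + 1/1.40) = 0.9000 Ω.
Node voltage V_A = V_DC · R_p/(R_s + R_p) = 29.2 × 0.2473 = 7.220 mV.
Branch current I = V_A/R1 = 7.220/2.52 = 2.865 mA.

I ≈ 2.86 mA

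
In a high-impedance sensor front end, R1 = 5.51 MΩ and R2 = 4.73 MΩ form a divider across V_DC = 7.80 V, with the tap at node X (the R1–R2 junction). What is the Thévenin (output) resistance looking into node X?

With V_DC suppressed (replaced by a short), R_th = R1 ‖ R2 = (5.510 × 4.73)/(5.510 + 4.73) = 2.545 MΩ.

R_th ≈ 2.55 MΩ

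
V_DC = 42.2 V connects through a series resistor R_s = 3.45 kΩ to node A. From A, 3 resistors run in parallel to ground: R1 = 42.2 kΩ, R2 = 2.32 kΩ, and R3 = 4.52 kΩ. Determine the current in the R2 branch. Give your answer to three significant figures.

I ≈ 5.46 mA

Parallel bank: R_p = 1/(1/42.2 + 1/2.32 + 1/4.52) = 1.479 kΩ.
V_A = 42.2 × 1.479/4.929 = 12.66 V.
Branch current I = V_A/R2 = 12.66/2.32 = 5.459 mA.
(Check via current divider: I_total = 8.561 mA; share G_k/ΣG = 0.6377 → same result.)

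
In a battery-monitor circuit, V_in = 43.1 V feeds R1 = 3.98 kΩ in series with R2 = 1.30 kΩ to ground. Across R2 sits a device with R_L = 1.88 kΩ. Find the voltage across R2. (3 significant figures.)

First combine the lower leg with the load: R2 ‖ R_L = 0.7686 kΩ.
Voltage divider with the loaded lower leg: V_out = 43.1 × 0.7686/(3.98 + 0.7686) = 43.1 × 0.1619 = 6.976 V.
(Unloaded it would be 10.6 V; the load pulls it down.)

V_out ≈ 6.98 V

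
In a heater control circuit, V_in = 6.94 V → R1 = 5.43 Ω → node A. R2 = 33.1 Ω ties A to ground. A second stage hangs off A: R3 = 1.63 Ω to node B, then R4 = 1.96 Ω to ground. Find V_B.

V_B ≈ 1.42 V

Looking into the second stage from A: R3 + R4 = 3.590 Ω appears in parallel with R2.
R2 ‖ (R3+R4) = 3.239 Ω.
First divider: V_A = V_in · 3.239/(5.43 + 3.239) = 2.593 V.
V_B = V_A × 0.5460 = 1.416 V.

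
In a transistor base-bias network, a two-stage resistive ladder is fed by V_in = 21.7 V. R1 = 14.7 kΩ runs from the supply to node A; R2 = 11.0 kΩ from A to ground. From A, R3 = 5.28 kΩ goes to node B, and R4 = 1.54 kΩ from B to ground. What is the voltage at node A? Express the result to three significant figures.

V_A ≈ 4.83 V

Node A sees R2 in parallel with the series input of stage 2, R3 + R4 = 6.820 kΩ.
R2 ‖ (R3+R4) = 4.210 kΩ.
First divider: V_A = V_in · 4.210/(14.7 + 4.210) = 4.831 V.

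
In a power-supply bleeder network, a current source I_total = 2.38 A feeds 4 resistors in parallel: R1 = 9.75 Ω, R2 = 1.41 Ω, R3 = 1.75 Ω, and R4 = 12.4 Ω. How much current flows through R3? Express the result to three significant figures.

Total conductance ΣG = 1/9.75 + 1/1.41 + 1/1.75 + 1/12.4 = 1.464 (units of 1/Ω).
R3 takes the fraction G_k/ΣG = 0.5714/1.464 = 0.3904, so I = 2.38 × 0.3904 = 0.9291 A.

I ≈ 0.929 A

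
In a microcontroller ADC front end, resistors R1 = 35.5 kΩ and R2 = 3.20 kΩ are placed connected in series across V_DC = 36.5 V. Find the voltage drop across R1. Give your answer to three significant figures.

V ≈ 33.5 V

Series total: ΣR = 35.5 + 3.20 = 38.70 kΩ.
Voltage divider: V = V_DC · (35.50 / 38.70) = 36.5 × 0.9173 = 33.48 V.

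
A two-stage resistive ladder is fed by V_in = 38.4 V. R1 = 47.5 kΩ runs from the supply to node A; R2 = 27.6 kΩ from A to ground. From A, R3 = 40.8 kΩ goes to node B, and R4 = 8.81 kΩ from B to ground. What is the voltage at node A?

V_A ≈ 10.4 V

The second stage (R3 + R4 = 49.61 kΩ) loads node A in parallel with R2.
Effective lower resistance at A: R2 ‖ 49.61 = 17.73 kΩ.
First divider: V_A = V_in · 17.73/(47.5 + 17.73) = 10.44 V.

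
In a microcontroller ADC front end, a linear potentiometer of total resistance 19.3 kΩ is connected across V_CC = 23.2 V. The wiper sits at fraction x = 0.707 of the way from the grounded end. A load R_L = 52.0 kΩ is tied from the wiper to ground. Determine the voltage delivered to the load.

Split the track: R_lower = x·R_p = 13.65 kΩ, R_upper = (1−x)·R_p = 5.655 kΩ.
(x·R_p) ‖ R_L = 10.81 kΩ.
Loaded-divider output: V_out = 23.2 × 0.6565 = 15.23 V.

V_out ≈ 15.2 V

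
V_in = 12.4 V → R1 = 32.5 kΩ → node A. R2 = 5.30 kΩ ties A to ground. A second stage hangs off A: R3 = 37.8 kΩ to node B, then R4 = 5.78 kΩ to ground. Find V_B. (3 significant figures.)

Node A sees R2 in parallel with the series input of stage 2, R3 + R4 = 43.58 kΩ.
R2 ‖ (R3+R4) = 4.725 kΩ.
V_A = 12.4 × 4.725/(32.5 + 4.725) = 1.574 V.
Stage 2 is unloaded, so V_B = V_A · R4/(R3+R4) = 1.574 × 5.78/43.58 = 0.2088 V.

V_B ≈ 0.209 V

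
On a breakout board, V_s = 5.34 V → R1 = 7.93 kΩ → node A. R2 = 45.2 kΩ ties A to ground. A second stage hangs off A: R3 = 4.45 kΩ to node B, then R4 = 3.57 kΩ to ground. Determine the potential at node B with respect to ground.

V_B ≈ 1.10 V

The second stage (R3 + R4 = 8.020 kΩ) loads node A in parallel with R2.
Effective lower resistance at A: R2 ‖ 8.020 = 6.811 kΩ.
So V_A = 5.34 × 0.4621 = 2.467 V.
Stage 2 is unloaded, so V_B = V_A · R4/(R3+R4) = 2.467 × 3.57/8.020 = 1.098 V.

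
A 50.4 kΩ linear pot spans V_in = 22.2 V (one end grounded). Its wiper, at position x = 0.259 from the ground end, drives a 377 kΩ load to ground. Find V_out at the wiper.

Split the track: R_lower = x·R_p = 13.05 kΩ, R_upper = (1−x)·R_p = 37.35 kΩ.
Lower segment in parallel with the load: 13.05 ‖ 377 = 12.62 kΩ.
Then V_out = V_in · 12.62/(37.35 + 12.62) = 5.606 V.

V_out ≈ 5.61 V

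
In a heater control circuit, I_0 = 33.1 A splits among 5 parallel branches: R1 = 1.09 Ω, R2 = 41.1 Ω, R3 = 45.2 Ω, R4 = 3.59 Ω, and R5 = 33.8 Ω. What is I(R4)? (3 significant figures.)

Total conductance ΣG = 1/1.09 + 1/41.1 + 1/45.2 + 1/3.59 + 1/33.8 = 1.272 (units of 1/Ω).
R4 takes the fraction G_k/ΣG = 0.2786/1.272 = 0.2190, so I = 33.1 × 0.2190 = 7.248 A.

I ≈ 7.25 A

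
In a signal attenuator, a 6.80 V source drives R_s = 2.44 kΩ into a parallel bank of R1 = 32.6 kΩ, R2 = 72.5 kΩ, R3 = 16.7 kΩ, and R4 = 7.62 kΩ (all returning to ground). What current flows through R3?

I ≈ 0.259 mA

Equivalent of the parallel group: R_p = 4.245 kΩ.
Node voltage V_A = V_in · R_p/(R_s + R_p) = 6.80 × 0.6350 = 4.318 V.
Branch current I = V_A/R3 = 4.318/16.7 = 0.2586 mA.
(Equivalently: I_total = 1.017 mA, then current-divider fraction G_k/ΣG = 0.2542.)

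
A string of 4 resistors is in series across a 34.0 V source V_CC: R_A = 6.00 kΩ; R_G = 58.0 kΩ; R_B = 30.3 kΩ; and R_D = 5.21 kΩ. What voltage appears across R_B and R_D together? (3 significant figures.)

Total series resistance ΣR = 6.00 + 58.0 + 30.3 + 5.21 = 99.51 kΩ.
R_{R_B..R_D} = 30.3 + 5.21 = 35.51 kΩ.
By the voltage-divider rule, V = 34.0 × 35.51/99.51 = 12.13 V.

V ≈ 12.1 V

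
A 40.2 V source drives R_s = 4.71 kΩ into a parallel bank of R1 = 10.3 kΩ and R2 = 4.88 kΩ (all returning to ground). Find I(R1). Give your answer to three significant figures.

I ≈ 1.61 mA

Combine the parallel branches: R_p = (1/10.3 + 1/4.88)⁻¹ = 3.311 kΩ.
V_A = 40.2 × 3.311/8.021 = 16.59 V.
Branch current I = V_A/R1 = 16.59/10.3 = 1.611 mA.
(Check via current divider: I_total = 5.012 mA; share G_k/ΣG = 0.3215 → same result.)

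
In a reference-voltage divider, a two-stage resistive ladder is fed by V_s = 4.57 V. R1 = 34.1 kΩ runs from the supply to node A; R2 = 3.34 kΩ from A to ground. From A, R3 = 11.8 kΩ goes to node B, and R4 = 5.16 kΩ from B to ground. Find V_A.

The second stage (R3 + R4 = 16.96 kΩ) loads node A in parallel with R2.
Effective lower resistance at A: R2 ‖ 16.96 = 2.790 kΩ.
First divider: V_A = V_s · 2.790/(34.1 + 2.790) = 0.3457 V.

V_A ≈ 0.346 V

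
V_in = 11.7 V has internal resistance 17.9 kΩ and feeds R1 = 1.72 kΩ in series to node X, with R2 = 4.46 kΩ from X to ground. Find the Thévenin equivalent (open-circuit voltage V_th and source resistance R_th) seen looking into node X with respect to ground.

V_th ≈ 2.17 V, R_th ≈ 3.63 kΩ

R1' = 17.9 + 1.72 = 19.62 kΩ (source resistance + R1).
V_th is the unloaded tap voltage: V_in · R2/(R1'+R2) = 11.7 × 0.1852 = 2.167 V.
With V_in suppressed (replaced by a short), R_th = R1' ‖ R2 = (19.62 × 4.46)/(19.62 + 4.46) = 3.634 kΩ.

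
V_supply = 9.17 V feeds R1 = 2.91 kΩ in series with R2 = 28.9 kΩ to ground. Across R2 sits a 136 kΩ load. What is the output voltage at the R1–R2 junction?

The load sits in parallel with R2, giving an effective lower resistance R2' = R2·R_L/(R2+R_L) = 23.84 kΩ.
Now apply the divider: V_out = 9.17 × 0.8912 = 8.172 V.
(Unloaded it would be 8.33 V; the load pulls it down.)

V_out ≈ 8.17 V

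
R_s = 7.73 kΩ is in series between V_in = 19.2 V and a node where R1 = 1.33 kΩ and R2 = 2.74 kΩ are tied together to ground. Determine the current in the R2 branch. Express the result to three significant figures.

Parallel bank: R_p = 1/(1/1.33 + 1/2.74) = 0.8954 kΩ.
V_A = 19.2 × 0.8954/8.625 = 1.993 V.
Branch current I = V_A/R2 = 1.993/2.74 = 0.7274 mA.

I ≈ 0.727 mA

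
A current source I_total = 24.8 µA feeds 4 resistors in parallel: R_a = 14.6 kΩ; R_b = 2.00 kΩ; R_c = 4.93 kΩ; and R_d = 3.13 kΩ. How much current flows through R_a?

ΣG = 1/14.6 + 1/2.00 + 1/4.93 + 1/3.13 = 1.091.
Current divider: I(R_a) = I_total · G_k/ΣG = 24.8 × (0.06849/1.091) = 24.8 × 0.06279 = 1.557 µA.

I ≈ 1.56 µA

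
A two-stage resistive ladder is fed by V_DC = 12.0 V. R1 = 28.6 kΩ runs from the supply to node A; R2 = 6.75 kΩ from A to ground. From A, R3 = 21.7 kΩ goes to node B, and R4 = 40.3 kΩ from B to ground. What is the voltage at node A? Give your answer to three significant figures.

The second stage (R3 + R4 = 62.00 kΩ) loads node A in parallel with R2.
Effective lower resistance at A: R2 ‖ 62.00 = 6.087 kΩ.
So V_A = 12.0 × 0.1755 = 2.106 V.

V_A ≈ 2.11 V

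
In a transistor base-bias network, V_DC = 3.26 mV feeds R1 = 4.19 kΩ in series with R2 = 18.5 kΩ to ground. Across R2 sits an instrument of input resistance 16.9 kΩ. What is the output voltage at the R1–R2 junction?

V_out ≈ 2.21 mV

The load sits in parallel with R2, giving an effective lower resistance R2' = R2·R_L/(R2+R_L) = 8.832 kΩ.
Then V_out = V_DC · R2'/(R1 + R2') = 3.26 × 8.832/13.02 = 2.211 mV.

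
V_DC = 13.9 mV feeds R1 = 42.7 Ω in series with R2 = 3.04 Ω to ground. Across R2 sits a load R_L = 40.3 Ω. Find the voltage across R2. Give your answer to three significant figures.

V_out ≈ 0.863 mV

The load sits in parallel with R2, giving an effective lower resistance R2' = R2·R_L/(R2+R_L) = 2.827 Ω.
Now apply the divider: V_out = 13.9 × 0.06209 = 0.8631 mV.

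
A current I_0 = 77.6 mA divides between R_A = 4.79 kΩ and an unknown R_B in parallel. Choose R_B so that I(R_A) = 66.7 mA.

Two-branch current divider: I_A = I_0 · R_B/(R_A + R_B).
66.7/77.6 = R_B/(R_A + R_B) → R_B = R_A · (0.8595)/(1 − 0.8595) = 4.79 × 6.119 = 29.31 kΩ.

R_B ≈ 29.3 kΩ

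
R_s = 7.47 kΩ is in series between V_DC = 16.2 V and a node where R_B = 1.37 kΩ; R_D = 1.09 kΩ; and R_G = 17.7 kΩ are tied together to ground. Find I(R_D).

Equivalent of the parallel group: R_p = 0.5869 kΩ.
Node voltage V_A = V_DC · R_p/(R_s + R_p) = 16.2 × 0.07284 = 1.180 V.
Branch current I = V_A/R_D = 1.180/1.09 = 1.083 mA.
(Equivalently: I_total = 2.011 mA, then current-divider fraction G_k/ΣG = 0.5384.)

I ≈ 1.08 mA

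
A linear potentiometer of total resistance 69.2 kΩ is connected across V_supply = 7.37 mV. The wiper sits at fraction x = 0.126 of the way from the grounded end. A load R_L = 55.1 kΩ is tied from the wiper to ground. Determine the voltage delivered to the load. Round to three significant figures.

V_out ≈ 0.816 mV

Lower segment x·R_p = 8.719 kΩ; upper segment (1−x)·R_p = 60.48 kΩ.
Lower segment in parallel with the load: 8.719 ‖ 55.1 = 7.528 kΩ.
V_out = 7.37 × 7.528/(60.48 + 7.528) = 0.8158 mV.
(Unloaded: V_out = x·V_supply = 0.929 mV.)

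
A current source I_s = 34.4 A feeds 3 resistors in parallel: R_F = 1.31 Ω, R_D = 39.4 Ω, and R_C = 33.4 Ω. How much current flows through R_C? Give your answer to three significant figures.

Total conductance ΣG = 1/1.31 + 1/39.4 + 1/33.4 = 0.8187 (units of 1/Ω).
R_C takes the fraction G_k/ΣG = 0.02994/0.8187 = 0.03657, so I = 34.4 × 0.03657 = 1.258 A.

I ≈ 1.26 A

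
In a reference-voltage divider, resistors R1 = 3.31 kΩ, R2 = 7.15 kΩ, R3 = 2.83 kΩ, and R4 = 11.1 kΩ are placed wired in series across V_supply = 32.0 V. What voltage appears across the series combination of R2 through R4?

ΣR = 3.31 + 7.15 + 2.83 + 11.1 = 24.39 kΩ.
R_{R2..R4} = 7.15 + 2.83 + 11.1 = 21.08 kΩ.
By the voltage-divider rule, V = 32.0 × 21.08/24.39 = 27.66 V.

V ≈ 27.7 V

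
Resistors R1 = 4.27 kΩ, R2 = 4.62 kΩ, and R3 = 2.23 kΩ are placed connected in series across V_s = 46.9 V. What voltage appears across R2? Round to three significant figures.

Series total: ΣR = 4.27 + 4.62 + 2.23 = 11.12 kΩ.
V = V_s · R/ΣR = 46.9 × 0.4155 = 19.49 V.

V ≈ 19.5 V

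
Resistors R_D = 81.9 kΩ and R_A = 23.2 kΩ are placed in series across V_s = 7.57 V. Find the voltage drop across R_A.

V ≈ 1.67 V

Total series resistance ΣR = 81.9 + 23.2 = 105.1 kΩ.
Voltage divider: V = V_s · (23.20 / 105.1) = 7.57 × 0.2207 = 1.671 V.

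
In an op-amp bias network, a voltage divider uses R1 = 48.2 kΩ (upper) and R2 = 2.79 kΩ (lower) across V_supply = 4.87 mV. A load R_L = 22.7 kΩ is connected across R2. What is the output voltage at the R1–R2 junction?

V_out ≈ 0.239 mV

The load sits in parallel with R2, giving an effective lower resistance R2' = R2·R_L/(R2+R_L) = 2.485 kΩ.
Now apply the divider: V_out = 4.87 × 0.04902 = 0.2387 mV.
(Unloaded it would be 0.266 mV; the load pulls it down.)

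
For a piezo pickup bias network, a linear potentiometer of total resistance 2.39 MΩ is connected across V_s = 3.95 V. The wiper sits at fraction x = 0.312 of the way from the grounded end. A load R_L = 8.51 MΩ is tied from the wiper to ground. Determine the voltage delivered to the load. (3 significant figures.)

Split the track: R_lower = x·R_p = 0.7457 MΩ, R_upper = (1−x)·R_p = 1.644 MΩ.
(x·R_p) ‖ R_L = 0.6856 MΩ.
Then V_out = V_s · 0.6856/(1.644 + 0.6856) = 1.162 V.

V_out ≈ 1.16 V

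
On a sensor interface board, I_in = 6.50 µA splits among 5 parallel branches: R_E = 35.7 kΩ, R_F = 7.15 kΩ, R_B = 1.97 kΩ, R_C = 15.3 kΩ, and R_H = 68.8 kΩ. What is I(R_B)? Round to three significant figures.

ΣG = 1/35.7 + 1/7.15 + 1/1.97 + 1/15.3 + 1/68.8 = 0.7554.
By the current-divider rule, I = I_in · G_k/ΣG = 6.50 × 0.6720 = 4.368 µA.

I ≈ 4.37 µA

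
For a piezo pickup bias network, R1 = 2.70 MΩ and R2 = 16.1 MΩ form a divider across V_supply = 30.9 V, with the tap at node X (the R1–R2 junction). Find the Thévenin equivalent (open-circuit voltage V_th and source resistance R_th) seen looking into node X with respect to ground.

Open-circuit (no load on X): V_th = V_supply · R2/(R1 + R2) = 30.9 × 16.1/(2.700 + 16.1) = 26.46 V.
Zeroing V_supply shorts the top of R1 to ground, so R_th = R1 ‖ R2 = 2.312 MΩ.

V_th ≈ 26.5 V, R_th ≈ 2.31 MΩ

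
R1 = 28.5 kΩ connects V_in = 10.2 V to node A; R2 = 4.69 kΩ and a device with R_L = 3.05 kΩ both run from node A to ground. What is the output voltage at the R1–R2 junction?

V_out ≈ 0.621 V

First combine the lower leg with the load: R2 ‖ R_L = 1.848 kΩ.
Voltage divider with the loaded lower leg: V_out = 10.2 × 1.848/(28.5 + 1.848) = 10.2 × 0.06090 = 0.6212 V.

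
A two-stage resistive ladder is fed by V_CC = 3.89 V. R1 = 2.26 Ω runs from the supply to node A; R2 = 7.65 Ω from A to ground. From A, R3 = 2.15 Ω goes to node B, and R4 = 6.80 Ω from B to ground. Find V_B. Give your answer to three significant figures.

Looking into the second stage from A: R3 + R4 = 8.950 Ω appears in parallel with R2.
Effective lower resistance at A: R2 ‖ 8.950 = 4.125 Ω.
V_A = 3.89 × 4.125/(2.26 + 4.125) = 2.513 V.
Stage 2 is unloaded, so V_B = V_A · R4/(R3+R4) = 2.513 × 6.80/8.950 = 1.909 V.

V_B ≈ 1.91 V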